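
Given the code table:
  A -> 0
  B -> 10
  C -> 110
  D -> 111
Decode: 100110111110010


Decoding:
10 -> B
0 -> A
110 -> C
111 -> D
110 -> C
0 -> A
10 -> B


Result: BACDCAB


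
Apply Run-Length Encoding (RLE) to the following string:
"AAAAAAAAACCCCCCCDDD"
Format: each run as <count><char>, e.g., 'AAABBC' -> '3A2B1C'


Scanning runs left to right:
  i=0: run of 'A' x 9 -> '9A'
  i=9: run of 'C' x 7 -> '7C'
  i=16: run of 'D' x 3 -> '3D'

RLE = 9A7C3D


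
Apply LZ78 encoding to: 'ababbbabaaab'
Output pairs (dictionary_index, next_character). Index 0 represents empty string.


LZ78 encoding steps:
Dictionary: {0: ''}
Step 1: w='' (idx 0), next='a' -> output (0, 'a'), add 'a' as idx 1
Step 2: w='' (idx 0), next='b' -> output (0, 'b'), add 'b' as idx 2
Step 3: w='a' (idx 1), next='b' -> output (1, 'b'), add 'ab' as idx 3
Step 4: w='b' (idx 2), next='b' -> output (2, 'b'), add 'bb' as idx 4
Step 5: w='ab' (idx 3), next='a' -> output (3, 'a'), add 'aba' as idx 5
Step 6: w='a' (idx 1), next='a' -> output (1, 'a'), add 'aa' as idx 6
Step 7: w='b' (idx 2), end of input -> output (2, '')


Encoded: [(0, 'a'), (0, 'b'), (1, 'b'), (2, 'b'), (3, 'a'), (1, 'a'), (2, '')]


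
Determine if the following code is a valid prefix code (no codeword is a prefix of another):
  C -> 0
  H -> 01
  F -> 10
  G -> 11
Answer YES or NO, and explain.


Checking each pair (does one codeword prefix another?):
  C='0' vs H='01': prefix -- VIOLATION

NO -- this is NOT a valid prefix code. C (0) is a prefix of H (01).


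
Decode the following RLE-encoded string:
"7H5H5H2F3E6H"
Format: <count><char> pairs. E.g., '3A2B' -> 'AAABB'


Expanding each <count><char> pair:
  7H -> 'HHHHHHH'
  5H -> 'HHHHH'
  5H -> 'HHHHH'
  2F -> 'FF'
  3E -> 'EEE'
  6H -> 'HHHHHH'

Decoded = HHHHHHHHHHHHHHHHHFFEEEHHHHHH


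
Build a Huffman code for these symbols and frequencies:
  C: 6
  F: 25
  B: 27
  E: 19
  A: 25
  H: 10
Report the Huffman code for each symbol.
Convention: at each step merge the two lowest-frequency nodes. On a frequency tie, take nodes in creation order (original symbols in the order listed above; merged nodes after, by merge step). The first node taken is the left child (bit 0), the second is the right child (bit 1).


Huffman tree construction:
Step 1: Merge C(6) + H(10) = 16
Step 2: Merge (C+H)(16) + E(19) = 35
Step 3: Merge F(25) + A(25) = 50
Step 4: Merge B(27) + ((C+H)+E)(35) = 62
Step 5: Merge (F+A)(50) + (B+((C+H)+E))(62) = 112
Read each symbol's code off the tree from the root (left child = 0, right child = 1).

Codes:
  C: 1100 (length 4)
  F: 00 (length 2)
  B: 10 (length 2)
  E: 111 (length 3)
  A: 01 (length 2)
  H: 1101 (length 4)
Average code length: 275/112 = 2.4554 bits/symbol


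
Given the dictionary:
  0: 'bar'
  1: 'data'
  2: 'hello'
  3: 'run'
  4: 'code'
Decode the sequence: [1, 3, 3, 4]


Look up each index in the dictionary:
  1 -> 'data'
  3 -> 'run'
  3 -> 'run'
  4 -> 'code'

Decoded: "data run run code"


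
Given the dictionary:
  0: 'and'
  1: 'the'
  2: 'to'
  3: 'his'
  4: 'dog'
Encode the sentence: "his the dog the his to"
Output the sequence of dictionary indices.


Look up each word in the dictionary:
  'his' -> 3
  'the' -> 1
  'dog' -> 4
  'the' -> 1
  'his' -> 3
  'to' -> 2

Encoded: [3, 1, 4, 1, 3, 2]


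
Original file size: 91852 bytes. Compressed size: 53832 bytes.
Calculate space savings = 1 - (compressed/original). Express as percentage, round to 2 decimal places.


ratio = compressed/original = 53832/91852 = 0.586073
savings = 1 - ratio = 1 - 0.586073 = 0.413927
as a percentage: 0.413927 * 100 = 41.39%

Space savings = 1 - 53832/91852 = 41.39%


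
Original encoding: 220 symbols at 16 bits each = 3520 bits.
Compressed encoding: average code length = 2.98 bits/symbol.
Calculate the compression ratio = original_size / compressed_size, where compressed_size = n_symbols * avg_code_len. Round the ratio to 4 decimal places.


original_size = n_symbols * orig_bits = 220 * 16 = 3520 bits
compressed_size = n_symbols * avg_code_len = 220 * 2.98 = 655.6 bits
ratio = original_size / compressed_size = 3520 / 655.6 = 5.3691

Compression ratio = 5.3691


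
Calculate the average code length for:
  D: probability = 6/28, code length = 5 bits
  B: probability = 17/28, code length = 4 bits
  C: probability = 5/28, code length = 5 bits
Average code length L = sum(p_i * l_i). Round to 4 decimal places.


Weighted contributions p_i * l_i:
  D: (6/28) * 5 = 30/28
  B: (17/28) * 4 = 68/28
  C: (5/28) * 5 = 25/28
Sum = (30 + 68 + 25)/28 = 123/28

L = 123/28 = 4.3929 bits/symbol


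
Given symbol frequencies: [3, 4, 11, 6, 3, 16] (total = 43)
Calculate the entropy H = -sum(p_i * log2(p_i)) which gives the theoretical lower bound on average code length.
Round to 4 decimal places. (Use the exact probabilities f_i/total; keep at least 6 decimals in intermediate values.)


Per-symbol terms -p_i * log2(p_i) with p_i = f_i/43:
  p = 3/43 = 0.069767: log2(p) = -3.841302, -p*log2(p) = 0.267998
  p = 4/43 = 0.093023: log2(p) = -3.426265, -p*log2(p) = 0.318722
  p = 11/43 = 0.255814: log2(p) = -1.966833, -p*log2(p) = 0.503143
  p = 6/43 = 0.139535: log2(p) = -2.841302, -p*log2(p) = 0.396461
  p = 3/43 = 0.069767: log2(p) = -3.841302, -p*log2(p) = 0.267998
  p = 16/43 = 0.372093: log2(p) = -1.426265, -p*log2(p) = 0.530703
H = 0.267998 + 0.318722 + 0.503143 + 0.396461 + 0.267998 + 0.530703 = 2.285025

H = 2.285 bits/symbol


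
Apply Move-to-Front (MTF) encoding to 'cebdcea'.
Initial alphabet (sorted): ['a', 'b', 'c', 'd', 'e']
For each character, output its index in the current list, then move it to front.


MTF encoding:
'c': index 2 in ['a', 'b', 'c', 'd', 'e'] -> ['c', 'a', 'b', 'd', 'e']
'e': index 4 in ['c', 'a', 'b', 'd', 'e'] -> ['e', 'c', 'a', 'b', 'd']
'b': index 3 in ['e', 'c', 'a', 'b', 'd'] -> ['b', 'e', 'c', 'a', 'd']
'd': index 4 in ['b', 'e', 'c', 'a', 'd'] -> ['d', 'b', 'e', 'c', 'a']
'c': index 3 in ['d', 'b', 'e', 'c', 'a'] -> ['c', 'd', 'b', 'e', 'a']
'e': index 3 in ['c', 'd', 'b', 'e', 'a'] -> ['e', 'c', 'd', 'b', 'a']
'a': index 4 in ['e', 'c', 'd', 'b', 'a'] -> ['a', 'e', 'c', 'd', 'b']


Output: [2, 4, 3, 4, 3, 3, 4]


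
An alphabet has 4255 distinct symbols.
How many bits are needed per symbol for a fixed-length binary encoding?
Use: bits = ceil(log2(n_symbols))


log2(4255) = 12.0549
Bracket: 2^12 = 4096 < 4255 <= 2^13 = 8192
So ceil(log2(4255)) = 13

bits = ceil(log2(4255)) = ceil(12.0549) = 13 bits


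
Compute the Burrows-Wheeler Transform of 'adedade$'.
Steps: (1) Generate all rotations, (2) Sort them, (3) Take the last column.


Rotations (sorted):
  0: $adedade -> last char: e
  1: ade$aded -> last char: d
  2: adedade$ -> last char: $
  3: dade$ade -> last char: e
  4: de$adeda -> last char: a
  5: dedade$a -> last char: a
  6: e$adedad -> last char: d
  7: edade$ad -> last char: d


BWT = ed$eaadd


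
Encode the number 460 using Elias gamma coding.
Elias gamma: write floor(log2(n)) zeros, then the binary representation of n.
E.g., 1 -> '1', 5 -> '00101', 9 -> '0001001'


num_bits = floor(log2(460)) + 1 = 9
leading_zeros = num_bits - 1 = 8
binary(460) = 111001100

Elias gamma(460) = '00000000' + '111001100' = 00000000111001100 (17 bits)


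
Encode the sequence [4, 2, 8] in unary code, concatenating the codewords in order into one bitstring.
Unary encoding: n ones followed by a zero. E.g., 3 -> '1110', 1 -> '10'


Encode each number as n ones followed by a terminating 0:
  4 -> 11110 (5 bits)
  2 -> 110 (3 bits)
  8 -> 111111110 (9 bits)
Total length = 5 + 3 + 9 = 17 bits.

Unary([4, 2, 8]) = 11110110111111110 (17 bits)


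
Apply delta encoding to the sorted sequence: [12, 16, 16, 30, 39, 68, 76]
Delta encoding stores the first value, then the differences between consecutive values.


First value: 12
Deltas:
  16 - 12 = 4
  16 - 16 = 0
  30 - 16 = 14
  39 - 30 = 9
  68 - 39 = 29
  76 - 68 = 8


Delta encoded: [12, 4, 0, 14, 9, 29, 8]


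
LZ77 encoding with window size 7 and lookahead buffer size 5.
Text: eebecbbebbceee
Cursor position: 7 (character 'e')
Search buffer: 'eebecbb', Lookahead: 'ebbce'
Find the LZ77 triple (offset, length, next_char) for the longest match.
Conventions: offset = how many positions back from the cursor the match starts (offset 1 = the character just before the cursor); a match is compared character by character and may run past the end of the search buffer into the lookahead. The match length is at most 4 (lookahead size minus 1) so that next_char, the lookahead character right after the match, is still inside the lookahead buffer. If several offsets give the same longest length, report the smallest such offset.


Try each offset into the search buffer:
  offset=1 (pos 6, char 'b'): match length 0
  offset=2 (pos 5, char 'b'): match length 0
  offset=3 (pos 4, char 'c'): match length 0
  offset=4 (pos 3, char 'e'): match length 1
  offset=5 (pos 2, char 'b'): match length 0
  offset=6 (pos 1, char 'e'): match length 2
  offset=7 (pos 0, char 'e'): match length 1
Longest match has length 2 at offset 6.
next_char = character at position 7 + 2 = 9 -> 'b'

Best match: offset=6, length=2 (matching 'eb' starting at position 1)
LZ77 triple: (6, 2, 'b')


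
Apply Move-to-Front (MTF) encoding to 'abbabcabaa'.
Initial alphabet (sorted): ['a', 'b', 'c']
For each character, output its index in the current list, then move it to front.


MTF encoding:
'a': index 0 in ['a', 'b', 'c'] -> ['a', 'b', 'c']
'b': index 1 in ['a', 'b', 'c'] -> ['b', 'a', 'c']
'b': index 0 in ['b', 'a', 'c'] -> ['b', 'a', 'c']
'a': index 1 in ['b', 'a', 'c'] -> ['a', 'b', 'c']
'b': index 1 in ['a', 'b', 'c'] -> ['b', 'a', 'c']
'c': index 2 in ['b', 'a', 'c'] -> ['c', 'b', 'a']
'a': index 2 in ['c', 'b', 'a'] -> ['a', 'c', 'b']
'b': index 2 in ['a', 'c', 'b'] -> ['b', 'a', 'c']
'a': index 1 in ['b', 'a', 'c'] -> ['a', 'b', 'c']
'a': index 0 in ['a', 'b', 'c'] -> ['a', 'b', 'c']


Output: [0, 1, 0, 1, 1, 2, 2, 2, 1, 0]


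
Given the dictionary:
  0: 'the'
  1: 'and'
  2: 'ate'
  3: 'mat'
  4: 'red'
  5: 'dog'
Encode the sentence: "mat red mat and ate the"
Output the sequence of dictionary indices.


Look up each word in the dictionary:
  'mat' -> 3
  'red' -> 4
  'mat' -> 3
  'and' -> 1
  'ate' -> 2
  'the' -> 0

Encoded: [3, 4, 3, 1, 2, 0]


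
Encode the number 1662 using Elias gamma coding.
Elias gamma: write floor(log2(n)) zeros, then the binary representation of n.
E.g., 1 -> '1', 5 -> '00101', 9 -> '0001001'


num_bits = floor(log2(1662)) + 1 = 11
leading_zeros = num_bits - 1 = 10
binary(1662) = 11001111110

Elias gamma(1662) = '0000000000' + '11001111110' = 000000000011001111110 (21 bits)


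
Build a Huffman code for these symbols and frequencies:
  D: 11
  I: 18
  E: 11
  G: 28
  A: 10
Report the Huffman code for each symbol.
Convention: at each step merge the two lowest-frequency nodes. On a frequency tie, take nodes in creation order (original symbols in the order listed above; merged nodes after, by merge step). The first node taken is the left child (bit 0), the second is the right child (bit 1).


Huffman tree construction:
Step 1: Merge A(10) + D(11) = 21
Step 2: Merge E(11) + I(18) = 29
Step 3: Merge (A+D)(21) + G(28) = 49
Step 4: Merge (E+I)(29) + ((A+D)+G)(49) = 78
Read each symbol's code off the tree from the root (left child = 0, right child = 1).

Codes:
  D: 101 (length 3)
  I: 01 (length 2)
  E: 00 (length 2)
  G: 11 (length 2)
  A: 100 (length 3)
Average code length: 177/78 = 2.2692 bits/symbol


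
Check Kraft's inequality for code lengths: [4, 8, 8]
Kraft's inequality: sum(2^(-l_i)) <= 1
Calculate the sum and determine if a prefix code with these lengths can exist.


Sum = 2^(-4) + 2^(-8) + 2^(-8)
    = 0.0625 + 0.00390625 + 0.00390625
    = 18/256 = 0.0703125
Since 0.0703125 <= 1, Kraft's inequality IS satisfied.
A prefix code with these lengths CAN exist.

Kraft sum = 0.0703125. Satisfied.


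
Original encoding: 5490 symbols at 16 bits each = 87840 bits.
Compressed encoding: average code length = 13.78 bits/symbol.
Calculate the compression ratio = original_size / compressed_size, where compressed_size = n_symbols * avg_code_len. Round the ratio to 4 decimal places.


original_size = n_symbols * orig_bits = 5490 * 16 = 87840 bits
compressed_size = n_symbols * avg_code_len = 5490 * 13.78 = 75652.2 bits
ratio = original_size / compressed_size = 87840 / 75652.2 = 1.1611

Compression ratio = 1.1611


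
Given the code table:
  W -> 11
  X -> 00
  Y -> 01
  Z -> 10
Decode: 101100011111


Decoding:
10 -> Z
11 -> W
00 -> X
01 -> Y
11 -> W
11 -> W


Result: ZWXYWW


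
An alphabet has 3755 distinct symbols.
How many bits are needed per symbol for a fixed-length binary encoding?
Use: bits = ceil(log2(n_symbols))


log2(3755) = 11.8746
Bracket: 2^11 = 2048 < 3755 <= 2^12 = 4096
So ceil(log2(3755)) = 12

bits = ceil(log2(3755)) = ceil(11.8746) = 12 bits


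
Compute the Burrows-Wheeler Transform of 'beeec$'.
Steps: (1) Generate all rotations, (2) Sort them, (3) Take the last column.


Rotations (sorted):
  0: $beeec -> last char: c
  1: beeec$ -> last char: $
  2: c$beee -> last char: e
  3: ec$bee -> last char: e
  4: eec$be -> last char: e
  5: eeec$b -> last char: b


BWT = c$eeeb


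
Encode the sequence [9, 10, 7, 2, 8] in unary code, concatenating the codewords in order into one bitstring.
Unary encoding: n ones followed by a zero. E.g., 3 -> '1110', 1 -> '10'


Encode each number as n ones followed by a terminating 0:
  9 -> 1111111110 (10 bits)
  10 -> 11111111110 (11 bits)
  7 -> 11111110 (8 bits)
  2 -> 110 (3 bits)
  8 -> 111111110 (9 bits)
Total length = 10 + 11 + 8 + 3 + 9 = 41 bits.

Unary([9, 10, 7, 2, 8]) = 11111111101111111111011111110110111111110 (41 bits)


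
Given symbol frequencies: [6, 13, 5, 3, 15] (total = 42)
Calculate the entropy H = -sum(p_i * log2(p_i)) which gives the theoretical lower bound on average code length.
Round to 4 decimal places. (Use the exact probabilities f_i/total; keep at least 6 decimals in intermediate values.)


Per-symbol terms -p_i * log2(p_i) with p_i = f_i/42:
  p = 6/42 = 0.142857: log2(p) = -2.807355, -p*log2(p) = 0.401051
  p = 13/42 = 0.309524: log2(p) = -1.691878, -p*log2(p) = 0.523676
  p = 5/42 = 0.119048: log2(p) = -3.070389, -p*log2(p) = 0.365523
  p = 3/42 = 0.071429: log2(p) = -3.807355, -p*log2(p) = 0.271954
  p = 15/42 = 0.357143: log2(p) = -1.485427, -p*log2(p) = 0.530510
H = 0.401051 + 0.523676 + 0.365523 + 0.271954 + 0.530510 = 2.092714

H = 2.0927 bits/symbol


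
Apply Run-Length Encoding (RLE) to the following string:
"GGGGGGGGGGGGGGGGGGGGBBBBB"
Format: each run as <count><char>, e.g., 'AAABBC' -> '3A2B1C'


Scanning runs left to right:
  i=0: run of 'G' x 20 -> '20G'
  i=20: run of 'B' x 5 -> '5B'

RLE = 20G5B


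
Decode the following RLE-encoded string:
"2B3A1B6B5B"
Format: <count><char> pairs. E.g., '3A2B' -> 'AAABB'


Expanding each <count><char> pair:
  2B -> 'BB'
  3A -> 'AAA'
  1B -> 'B'
  6B -> 'BBBBBB'
  5B -> 'BBBBB'

Decoded = BBAAABBBBBBBBBBBB


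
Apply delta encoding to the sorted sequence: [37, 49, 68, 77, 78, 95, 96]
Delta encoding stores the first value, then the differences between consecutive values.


First value: 37
Deltas:
  49 - 37 = 12
  68 - 49 = 19
  77 - 68 = 9
  78 - 77 = 1
  95 - 78 = 17
  96 - 95 = 1


Delta encoded: [37, 12, 19, 9, 1, 17, 1]


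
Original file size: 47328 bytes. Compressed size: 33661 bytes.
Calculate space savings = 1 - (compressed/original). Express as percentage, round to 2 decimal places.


ratio = compressed/original = 33661/47328 = 0.711228
savings = 1 - ratio = 1 - 0.711228 = 0.288772
as a percentage: 0.288772 * 100 = 28.88%

Space savings = 1 - 33661/47328 = 28.88%


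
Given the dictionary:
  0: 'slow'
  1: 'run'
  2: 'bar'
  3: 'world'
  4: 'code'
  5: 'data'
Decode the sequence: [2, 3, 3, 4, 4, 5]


Look up each index in the dictionary:
  2 -> 'bar'
  3 -> 'world'
  3 -> 'world'
  4 -> 'code'
  4 -> 'code'
  5 -> 'data'

Decoded: "bar world world code code data"


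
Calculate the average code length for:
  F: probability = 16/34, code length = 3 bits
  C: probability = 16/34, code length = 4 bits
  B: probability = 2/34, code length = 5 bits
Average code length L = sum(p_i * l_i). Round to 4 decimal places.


Weighted contributions p_i * l_i:
  F: (16/34) * 3 = 48/34
  C: (16/34) * 4 = 64/34
  B: (2/34) * 5 = 10/34
Sum = (48 + 64 + 10)/34 = 122/34

L = 122/34 = 3.5882 bits/symbol


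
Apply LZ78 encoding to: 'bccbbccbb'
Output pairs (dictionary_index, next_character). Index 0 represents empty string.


LZ78 encoding steps:
Dictionary: {0: ''}
Step 1: w='' (idx 0), next='b' -> output (0, 'b'), add 'b' as idx 1
Step 2: w='' (idx 0), next='c' -> output (0, 'c'), add 'c' as idx 2
Step 3: w='c' (idx 2), next='b' -> output (2, 'b'), add 'cb' as idx 3
Step 4: w='b' (idx 1), next='c' -> output (1, 'c'), add 'bc' as idx 4
Step 5: w='cb' (idx 3), next='b' -> output (3, 'b'), add 'cbb' as idx 5


Encoded: [(0, 'b'), (0, 'c'), (2, 'b'), (1, 'c'), (3, 'b')]


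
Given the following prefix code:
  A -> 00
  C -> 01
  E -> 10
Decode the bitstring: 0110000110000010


Decoding step by step:
Bits 01 -> C
Bits 10 -> E
Bits 00 -> A
Bits 01 -> C
Bits 10 -> E
Bits 00 -> A
Bits 00 -> A
Bits 10 -> E


Decoded message: CEACEAAE


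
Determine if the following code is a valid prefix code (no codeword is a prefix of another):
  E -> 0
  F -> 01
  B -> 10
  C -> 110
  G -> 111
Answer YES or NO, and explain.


Checking each pair (does one codeword prefix another?):
  E='0' vs F='01': prefix -- VIOLATION

NO -- this is NOT a valid prefix code. E (0) is a prefix of F (01).


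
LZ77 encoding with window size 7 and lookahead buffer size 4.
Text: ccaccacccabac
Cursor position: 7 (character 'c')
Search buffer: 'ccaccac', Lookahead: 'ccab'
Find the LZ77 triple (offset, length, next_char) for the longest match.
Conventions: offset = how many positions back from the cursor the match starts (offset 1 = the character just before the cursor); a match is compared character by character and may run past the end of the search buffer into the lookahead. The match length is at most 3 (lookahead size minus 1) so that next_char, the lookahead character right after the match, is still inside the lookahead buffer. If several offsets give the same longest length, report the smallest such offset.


Try each offset into the search buffer:
  offset=1 (pos 6, char 'c'): match length 2
  offset=2 (pos 5, char 'a'): match length 0
  offset=3 (pos 4, char 'c'): match length 1
  offset=4 (pos 3, char 'c'): match length 3
  offset=5 (pos 2, char 'a'): match length 0
  offset=6 (pos 1, char 'c'): match length 1
  offset=7 (pos 0, char 'c'): match length 3
Longest match has length 3, found at offsets 4, 7; take the smallest, offset 4.
next_char = character at position 7 + 3 = 10 -> 'b'

Best match: offset=4, length=3 (matching 'cca' starting at position 3)
LZ77 triple: (4, 3, 'b')


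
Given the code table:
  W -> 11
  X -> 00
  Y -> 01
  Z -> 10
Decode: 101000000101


Decoding:
10 -> Z
10 -> Z
00 -> X
00 -> X
01 -> Y
01 -> Y


Result: ZZXXYY


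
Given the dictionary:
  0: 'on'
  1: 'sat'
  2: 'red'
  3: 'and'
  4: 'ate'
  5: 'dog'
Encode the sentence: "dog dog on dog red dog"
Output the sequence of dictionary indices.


Look up each word in the dictionary:
  'dog' -> 5
  'dog' -> 5
  'on' -> 0
  'dog' -> 5
  'red' -> 2
  'dog' -> 5

Encoded: [5, 5, 0, 5, 2, 5]


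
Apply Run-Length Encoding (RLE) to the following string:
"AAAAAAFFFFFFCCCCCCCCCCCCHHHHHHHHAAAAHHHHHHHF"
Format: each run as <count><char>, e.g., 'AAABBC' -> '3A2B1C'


Scanning runs left to right:
  i=0: run of 'A' x 6 -> '6A'
  i=6: run of 'F' x 6 -> '6F'
  i=12: run of 'C' x 12 -> '12C'
  i=24: run of 'H' x 8 -> '8H'
  i=32: run of 'A' x 4 -> '4A'
  i=36: run of 'H' x 7 -> '7H'
  i=43: run of 'F' x 1 -> '1F'

RLE = 6A6F12C8H4A7H1F


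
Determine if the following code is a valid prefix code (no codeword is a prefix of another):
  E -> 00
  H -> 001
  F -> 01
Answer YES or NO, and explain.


Checking each pair (does one codeword prefix another?):
  E='00' vs H='001': prefix -- VIOLATION

NO -- this is NOT a valid prefix code. E (00) is a prefix of H (001).


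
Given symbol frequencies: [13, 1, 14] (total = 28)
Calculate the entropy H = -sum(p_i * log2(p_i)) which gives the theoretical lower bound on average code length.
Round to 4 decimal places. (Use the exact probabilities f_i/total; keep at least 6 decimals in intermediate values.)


Per-symbol terms -p_i * log2(p_i) with p_i = f_i/28:
  p = 13/28 = 0.464286: log2(p) = -1.106915, -p*log2(p) = 0.513925
  p = 1/28 = 0.035714: log2(p) = -4.807355, -p*log2(p) = 0.171691
  p = 14/28 = 0.500000: log2(p) = -1.000000, -p*log2(p) = 0.500000
H = 0.513925 + 0.171691 + 0.500000 = 1.185616

H = 1.1856 bits/symbol


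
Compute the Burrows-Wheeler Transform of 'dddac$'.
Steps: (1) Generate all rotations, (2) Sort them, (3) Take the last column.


Rotations (sorted):
  0: $dddac -> last char: c
  1: ac$ddd -> last char: d
  2: c$ddda -> last char: a
  3: dac$dd -> last char: d
  4: ddac$d -> last char: d
  5: dddac$ -> last char: $


BWT = cdadd$


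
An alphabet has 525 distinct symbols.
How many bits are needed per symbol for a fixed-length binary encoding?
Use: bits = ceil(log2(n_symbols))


log2(525) = 9.0362
Bracket: 2^9 = 512 < 525 <= 2^10 = 1024
So ceil(log2(525)) = 10

bits = ceil(log2(525)) = ceil(9.0362) = 10 bits


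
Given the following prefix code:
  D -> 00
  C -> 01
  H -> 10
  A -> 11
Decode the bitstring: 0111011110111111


Decoding step by step:
Bits 01 -> C
Bits 11 -> A
Bits 01 -> C
Bits 11 -> A
Bits 10 -> H
Bits 11 -> A
Bits 11 -> A
Bits 11 -> A


Decoded message: CACAHAAA


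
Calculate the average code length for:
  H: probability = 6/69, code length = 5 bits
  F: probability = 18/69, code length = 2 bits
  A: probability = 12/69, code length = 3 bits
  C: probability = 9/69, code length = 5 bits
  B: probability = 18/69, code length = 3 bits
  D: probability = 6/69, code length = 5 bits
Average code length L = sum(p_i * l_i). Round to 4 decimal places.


Weighted contributions p_i * l_i:
  H: (6/69) * 5 = 30/69
  F: (18/69) * 2 = 36/69
  A: (12/69) * 3 = 36/69
  C: (9/69) * 5 = 45/69
  B: (18/69) * 3 = 54/69
  D: (6/69) * 5 = 30/69
Sum = (30 + 36 + 36 + 45 + 54 + 30)/69 = 231/69

L = 231/69 = 3.3478 bits/symbol


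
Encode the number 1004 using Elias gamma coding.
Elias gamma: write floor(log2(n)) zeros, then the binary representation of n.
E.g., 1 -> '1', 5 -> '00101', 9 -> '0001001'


num_bits = floor(log2(1004)) + 1 = 10
leading_zeros = num_bits - 1 = 9
binary(1004) = 1111101100

Elias gamma(1004) = '000000000' + '1111101100' = 0000000001111101100 (19 bits)


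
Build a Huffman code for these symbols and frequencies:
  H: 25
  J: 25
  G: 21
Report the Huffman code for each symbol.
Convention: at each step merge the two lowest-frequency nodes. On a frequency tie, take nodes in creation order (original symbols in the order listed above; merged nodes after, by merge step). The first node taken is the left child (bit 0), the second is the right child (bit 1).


Huffman tree construction:
Step 1: Merge G(21) + H(25) = 46
Step 2: Merge J(25) + (G+H)(46) = 71
Read each symbol's code off the tree from the root (left child = 0, right child = 1).

Codes:
  H: 11 (length 2)
  J: 0 (length 1)
  G: 10 (length 2)
Average code length: 117/71 = 1.6479 bits/symbol


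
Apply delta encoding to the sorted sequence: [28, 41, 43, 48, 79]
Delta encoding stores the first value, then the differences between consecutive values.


First value: 28
Deltas:
  41 - 28 = 13
  43 - 41 = 2
  48 - 43 = 5
  79 - 48 = 31


Delta encoded: [28, 13, 2, 5, 31]


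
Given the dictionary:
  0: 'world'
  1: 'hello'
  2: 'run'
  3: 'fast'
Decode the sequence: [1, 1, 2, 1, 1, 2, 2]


Look up each index in the dictionary:
  1 -> 'hello'
  1 -> 'hello'
  2 -> 'run'
  1 -> 'hello'
  1 -> 'hello'
  2 -> 'run'
  2 -> 'run'

Decoded: "hello hello run hello hello run run"


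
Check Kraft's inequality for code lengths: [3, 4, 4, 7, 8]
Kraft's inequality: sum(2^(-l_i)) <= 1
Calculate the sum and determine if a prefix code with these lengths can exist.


Sum = 2^(-3) + 2^(-4) + 2^(-4) + 2^(-7) + 2^(-8)
    = 0.125 + 0.0625 + 0.0625 + 0.0078125 + 0.00390625
    = 67/256 = 0.26171875
Since 0.26171875 <= 1, Kraft's inequality IS satisfied.
A prefix code with these lengths CAN exist.

Kraft sum = 0.26171875. Satisfied.


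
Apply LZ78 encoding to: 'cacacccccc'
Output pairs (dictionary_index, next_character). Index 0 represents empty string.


LZ78 encoding steps:
Dictionary: {0: ''}
Step 1: w='' (idx 0), next='c' -> output (0, 'c'), add 'c' as idx 1
Step 2: w='' (idx 0), next='a' -> output (0, 'a'), add 'a' as idx 2
Step 3: w='c' (idx 1), next='a' -> output (1, 'a'), add 'ca' as idx 3
Step 4: w='c' (idx 1), next='c' -> output (1, 'c'), add 'cc' as idx 4
Step 5: w='cc' (idx 4), next='c' -> output (4, 'c'), add 'ccc' as idx 5
Step 6: w='c' (idx 1), end of input -> output (1, '')


Encoded: [(0, 'c'), (0, 'a'), (1, 'a'), (1, 'c'), (4, 'c'), (1, '')]


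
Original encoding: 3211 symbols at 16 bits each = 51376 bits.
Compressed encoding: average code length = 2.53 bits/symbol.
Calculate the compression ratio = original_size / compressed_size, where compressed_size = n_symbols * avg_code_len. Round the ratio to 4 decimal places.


original_size = n_symbols * orig_bits = 3211 * 16 = 51376 bits
compressed_size = n_symbols * avg_code_len = 3211 * 2.53 = 8123.83 bits
ratio = original_size / compressed_size = 51376 / 8123.83 = 6.3241

Compression ratio = 6.3241


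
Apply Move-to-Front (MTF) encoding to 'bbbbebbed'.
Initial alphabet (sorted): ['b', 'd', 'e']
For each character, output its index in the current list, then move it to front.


MTF encoding:
'b': index 0 in ['b', 'd', 'e'] -> ['b', 'd', 'e']
'b': index 0 in ['b', 'd', 'e'] -> ['b', 'd', 'e']
'b': index 0 in ['b', 'd', 'e'] -> ['b', 'd', 'e']
'b': index 0 in ['b', 'd', 'e'] -> ['b', 'd', 'e']
'e': index 2 in ['b', 'd', 'e'] -> ['e', 'b', 'd']
'b': index 1 in ['e', 'b', 'd'] -> ['b', 'e', 'd']
'b': index 0 in ['b', 'e', 'd'] -> ['b', 'e', 'd']
'e': index 1 in ['b', 'e', 'd'] -> ['e', 'b', 'd']
'd': index 2 in ['e', 'b', 'd'] -> ['d', 'e', 'b']


Output: [0, 0, 0, 0, 2, 1, 0, 1, 2]


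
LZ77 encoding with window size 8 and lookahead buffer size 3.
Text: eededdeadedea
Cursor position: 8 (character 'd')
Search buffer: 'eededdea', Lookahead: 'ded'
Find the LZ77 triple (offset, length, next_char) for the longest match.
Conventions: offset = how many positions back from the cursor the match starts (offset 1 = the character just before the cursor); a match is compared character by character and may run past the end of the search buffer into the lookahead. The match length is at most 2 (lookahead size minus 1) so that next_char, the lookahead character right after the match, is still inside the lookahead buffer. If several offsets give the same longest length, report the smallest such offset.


Try each offset into the search buffer:
  offset=1 (pos 7, char 'a'): match length 0
  offset=2 (pos 6, char 'e'): match length 0
  offset=3 (pos 5, char 'd'): match length 2
  offset=4 (pos 4, char 'd'): match length 1
  offset=5 (pos 3, char 'e'): match length 0
  offset=6 (pos 2, char 'd'): match length 2
  offset=7 (pos 1, char 'e'): match length 0
  offset=8 (pos 0, char 'e'): match length 0
Longest match has length 2, found at offsets 3, 6; take the smallest, offset 3.
next_char = character at position 8 + 2 = 10 -> 'd'

Best match: offset=3, length=2 (matching 'de' starting at position 5)
LZ77 triple: (3, 2, 'd')


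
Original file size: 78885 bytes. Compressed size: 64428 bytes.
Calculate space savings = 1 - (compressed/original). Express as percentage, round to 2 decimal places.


ratio = compressed/original = 64428/78885 = 0.816733
savings = 1 - ratio = 1 - 0.816733 = 0.183267
as a percentage: 0.183267 * 100 = 18.33%

Space savings = 1 - 64428/78885 = 18.33%


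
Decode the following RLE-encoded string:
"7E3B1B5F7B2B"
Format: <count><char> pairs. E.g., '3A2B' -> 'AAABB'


Expanding each <count><char> pair:
  7E -> 'EEEEEEE'
  3B -> 'BBB'
  1B -> 'B'
  5F -> 'FFFFF'
  7B -> 'BBBBBBB'
  2B -> 'BB'

Decoded = EEEEEEEBBBBFFFFFBBBBBBBBB


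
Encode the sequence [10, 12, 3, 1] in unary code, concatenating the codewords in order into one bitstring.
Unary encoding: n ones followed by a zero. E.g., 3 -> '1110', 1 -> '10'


Encode each number as n ones followed by a terminating 0:
  10 -> 11111111110 (11 bits)
  12 -> 1111111111110 (13 bits)
  3 -> 1110 (4 bits)
  1 -> 10 (2 bits)
Total length = 11 + 13 + 4 + 2 = 30 bits.

Unary([10, 12, 3, 1]) = 111111111101111111111110111010 (30 bits)


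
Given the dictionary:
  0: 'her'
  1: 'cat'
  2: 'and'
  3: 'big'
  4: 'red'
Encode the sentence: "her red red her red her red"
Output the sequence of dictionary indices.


Look up each word in the dictionary:
  'her' -> 0
  'red' -> 4
  'red' -> 4
  'her' -> 0
  'red' -> 4
  'her' -> 0
  'red' -> 4

Encoded: [0, 4, 4, 0, 4, 0, 4]


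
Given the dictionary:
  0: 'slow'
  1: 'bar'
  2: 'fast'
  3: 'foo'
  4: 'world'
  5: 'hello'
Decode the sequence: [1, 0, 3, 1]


Look up each index in the dictionary:
  1 -> 'bar'
  0 -> 'slow'
  3 -> 'foo'
  1 -> 'bar'

Decoded: "bar slow foo bar"


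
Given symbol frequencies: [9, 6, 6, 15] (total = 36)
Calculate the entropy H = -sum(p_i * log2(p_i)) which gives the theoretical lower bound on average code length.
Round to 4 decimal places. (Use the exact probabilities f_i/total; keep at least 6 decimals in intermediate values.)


Per-symbol terms -p_i * log2(p_i) with p_i = f_i/36:
  p = 9/36 = 0.250000: log2(p) = -2.000000, -p*log2(p) = 0.500000
  p = 6/36 = 0.166667: log2(p) = -2.584963, -p*log2(p) = 0.430827
  p = 6/36 = 0.166667: log2(p) = -2.584963, -p*log2(p) = 0.430827
  p = 15/36 = 0.416667: log2(p) = -1.263034, -p*log2(p) = 0.526264
H = 0.500000 + 0.430827 + 0.430827 + 0.526264 = 1.887918

H = 1.8879 bits/symbol


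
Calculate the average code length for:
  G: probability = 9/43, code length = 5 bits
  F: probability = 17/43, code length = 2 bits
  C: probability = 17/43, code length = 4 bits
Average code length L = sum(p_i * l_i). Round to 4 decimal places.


Weighted contributions p_i * l_i:
  G: (9/43) * 5 = 45/43
  F: (17/43) * 2 = 34/43
  C: (17/43) * 4 = 68/43
Sum = (45 + 34 + 68)/43 = 147/43

L = 147/43 = 3.4186 bits/symbol


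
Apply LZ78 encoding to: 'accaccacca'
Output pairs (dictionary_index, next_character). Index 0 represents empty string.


LZ78 encoding steps:
Dictionary: {0: ''}
Step 1: w='' (idx 0), next='a' -> output (0, 'a'), add 'a' as idx 1
Step 2: w='' (idx 0), next='c' -> output (0, 'c'), add 'c' as idx 2
Step 3: w='c' (idx 2), next='a' -> output (2, 'a'), add 'ca' as idx 3
Step 4: w='c' (idx 2), next='c' -> output (2, 'c'), add 'cc' as idx 4
Step 5: w='a' (idx 1), next='c' -> output (1, 'c'), add 'ac' as idx 5
Step 6: w='ca' (idx 3), end of input -> output (3, '')


Encoded: [(0, 'a'), (0, 'c'), (2, 'a'), (2, 'c'), (1, 'c'), (3, '')]


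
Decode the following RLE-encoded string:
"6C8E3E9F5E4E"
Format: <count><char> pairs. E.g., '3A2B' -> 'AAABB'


Expanding each <count><char> pair:
  6C -> 'CCCCCC'
  8E -> 'EEEEEEEE'
  3E -> 'EEE'
  9F -> 'FFFFFFFFF'
  5E -> 'EEEEE'
  4E -> 'EEEE'

Decoded = CCCCCCEEEEEEEEEEEFFFFFFFFFEEEEEEEEE


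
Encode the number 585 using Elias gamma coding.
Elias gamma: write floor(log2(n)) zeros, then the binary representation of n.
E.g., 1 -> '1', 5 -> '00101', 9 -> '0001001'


num_bits = floor(log2(585)) + 1 = 10
leading_zeros = num_bits - 1 = 9
binary(585) = 1001001001

Elias gamma(585) = '000000000' + '1001001001' = 0000000001001001001 (19 bits)


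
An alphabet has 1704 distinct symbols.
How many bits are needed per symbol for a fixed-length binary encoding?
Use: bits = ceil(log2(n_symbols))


log2(1704) = 10.7347
Bracket: 2^10 = 1024 < 1704 <= 2^11 = 2048
So ceil(log2(1704)) = 11

bits = ceil(log2(1704)) = ceil(10.7347) = 11 bits


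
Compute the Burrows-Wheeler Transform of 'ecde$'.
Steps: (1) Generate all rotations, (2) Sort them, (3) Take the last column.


Rotations (sorted):
  0: $ecde -> last char: e
  1: cde$e -> last char: e
  2: de$ec -> last char: c
  3: e$ecd -> last char: d
  4: ecde$ -> last char: $


BWT = eecd$


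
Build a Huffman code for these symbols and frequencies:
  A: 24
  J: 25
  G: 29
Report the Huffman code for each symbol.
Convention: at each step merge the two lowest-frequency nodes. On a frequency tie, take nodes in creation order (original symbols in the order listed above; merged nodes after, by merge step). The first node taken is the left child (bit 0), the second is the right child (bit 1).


Huffman tree construction:
Step 1: Merge A(24) + J(25) = 49
Step 2: Merge G(29) + (A+J)(49) = 78
Read each symbol's code off the tree from the root (left child = 0, right child = 1).

Codes:
  A: 10 (length 2)
  J: 11 (length 2)
  G: 0 (length 1)
Average code length: 127/78 = 1.6282 bits/symbol


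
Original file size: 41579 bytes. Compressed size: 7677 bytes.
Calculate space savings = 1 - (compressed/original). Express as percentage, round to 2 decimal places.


ratio = compressed/original = 7677/41579 = 0.184636
savings = 1 - ratio = 1 - 0.184636 = 0.815364
as a percentage: 0.815364 * 100 = 81.54%

Space savings = 1 - 7677/41579 = 81.54%


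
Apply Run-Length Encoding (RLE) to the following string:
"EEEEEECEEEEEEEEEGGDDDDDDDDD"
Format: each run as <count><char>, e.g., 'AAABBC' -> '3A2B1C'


Scanning runs left to right:
  i=0: run of 'E' x 6 -> '6E'
  i=6: run of 'C' x 1 -> '1C'
  i=7: run of 'E' x 9 -> '9E'
  i=16: run of 'G' x 2 -> '2G'
  i=18: run of 'D' x 9 -> '9D'

RLE = 6E1C9E2G9D


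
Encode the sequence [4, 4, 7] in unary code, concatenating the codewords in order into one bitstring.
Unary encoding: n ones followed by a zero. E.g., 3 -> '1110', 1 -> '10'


Encode each number as n ones followed by a terminating 0:
  4 -> 11110 (5 bits)
  4 -> 11110 (5 bits)
  7 -> 11111110 (8 bits)
Total length = 5 + 5 + 8 = 18 bits.

Unary([4, 4, 7]) = 111101111011111110 (18 bits)


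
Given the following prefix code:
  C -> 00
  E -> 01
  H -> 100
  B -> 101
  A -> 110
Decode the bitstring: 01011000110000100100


Decoding step by step:
Bits 01 -> E
Bits 01 -> E
Bits 100 -> H
Bits 01 -> E
Bits 100 -> H
Bits 00 -> C
Bits 100 -> H
Bits 100 -> H


Decoded message: EEHEHCHH


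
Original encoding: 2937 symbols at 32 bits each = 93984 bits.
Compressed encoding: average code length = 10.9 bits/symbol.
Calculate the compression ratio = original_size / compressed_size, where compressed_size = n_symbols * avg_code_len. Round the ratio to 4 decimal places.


original_size = n_symbols * orig_bits = 2937 * 32 = 93984 bits
compressed_size = n_symbols * avg_code_len = 2937 * 10.9 = 32013.3 bits
ratio = original_size / compressed_size = 93984 / 32013.3 = 2.9358

Compression ratio = 2.9358


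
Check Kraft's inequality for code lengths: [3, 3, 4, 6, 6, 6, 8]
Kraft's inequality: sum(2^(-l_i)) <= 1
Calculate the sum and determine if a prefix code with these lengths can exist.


Sum = 2^(-3) + 2^(-3) + 2^(-4) + 2^(-6) + 2^(-6) + 2^(-6) + 2^(-8)
    = 0.125 + 0.125 + 0.0625 + 0.015625 + 0.015625 + 0.015625 + 0.00390625
    = 93/256 = 0.36328125
Since 0.36328125 <= 1, Kraft's inequality IS satisfied.
A prefix code with these lengths CAN exist.

Kraft sum = 0.36328125. Satisfied.


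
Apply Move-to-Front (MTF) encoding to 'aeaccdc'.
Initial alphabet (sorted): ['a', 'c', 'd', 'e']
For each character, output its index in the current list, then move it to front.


MTF encoding:
'a': index 0 in ['a', 'c', 'd', 'e'] -> ['a', 'c', 'd', 'e']
'e': index 3 in ['a', 'c', 'd', 'e'] -> ['e', 'a', 'c', 'd']
'a': index 1 in ['e', 'a', 'c', 'd'] -> ['a', 'e', 'c', 'd']
'c': index 2 in ['a', 'e', 'c', 'd'] -> ['c', 'a', 'e', 'd']
'c': index 0 in ['c', 'a', 'e', 'd'] -> ['c', 'a', 'e', 'd']
'd': index 3 in ['c', 'a', 'e', 'd'] -> ['d', 'c', 'a', 'e']
'c': index 1 in ['d', 'c', 'a', 'e'] -> ['c', 'd', 'a', 'e']


Output: [0, 3, 1, 2, 0, 3, 1]


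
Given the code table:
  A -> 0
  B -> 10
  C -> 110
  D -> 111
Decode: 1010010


Decoding:
10 -> B
10 -> B
0 -> A
10 -> B


Result: BBAB


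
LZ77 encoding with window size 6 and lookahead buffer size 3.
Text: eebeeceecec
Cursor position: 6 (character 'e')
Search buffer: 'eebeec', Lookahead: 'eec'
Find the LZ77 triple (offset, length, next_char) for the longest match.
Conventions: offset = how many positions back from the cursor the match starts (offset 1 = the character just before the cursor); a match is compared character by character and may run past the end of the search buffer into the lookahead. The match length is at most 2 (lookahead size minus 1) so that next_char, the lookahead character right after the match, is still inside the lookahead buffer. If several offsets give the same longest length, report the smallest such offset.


Try each offset into the search buffer:
  offset=1 (pos 5, char 'c'): match length 0
  offset=2 (pos 4, char 'e'): match length 1
  offset=3 (pos 3, char 'e'): match length 2
  offset=4 (pos 2, char 'b'): match length 0
  offset=5 (pos 1, char 'e'): match length 1
  offset=6 (pos 0, char 'e'): match length 2
Longest match has length 2, found at offsets 3, 6; take the smallest, offset 3.
next_char = character at position 6 + 2 = 8 -> 'c'

Best match: offset=3, length=2 (matching 'ee' starting at position 3)
LZ77 triple: (3, 2, 'c')


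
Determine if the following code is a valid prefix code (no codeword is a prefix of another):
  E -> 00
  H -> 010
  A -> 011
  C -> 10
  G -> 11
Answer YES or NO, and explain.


Checking each pair (does one codeword prefix another?):
  E='00' vs H='010': no prefix
  E='00' vs A='011': no prefix
  E='00' vs C='10': no prefix
  E='00' vs G='11': no prefix
  H='010' vs E='00': no prefix
  H='010' vs A='011': no prefix
  H='010' vs C='10': no prefix
  H='010' vs G='11': no prefix
  A='011' vs E='00': no prefix
  A='011' vs H='010': no prefix
  A='011' vs C='10': no prefix
  A='011' vs G='11': no prefix
  C='10' vs E='00': no prefix
  C='10' vs H='010': no prefix
  C='10' vs A='011': no prefix
  C='10' vs G='11': no prefix
  G='11' vs E='00': no prefix
  G='11' vs H='010': no prefix
  G='11' vs A='011': no prefix
  G='11' vs C='10': no prefix
No violation found over all pairs.

YES -- this is a valid prefix code. No codeword is a prefix of any other codeword.


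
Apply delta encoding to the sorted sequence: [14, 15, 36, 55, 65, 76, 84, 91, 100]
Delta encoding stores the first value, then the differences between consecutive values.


First value: 14
Deltas:
  15 - 14 = 1
  36 - 15 = 21
  55 - 36 = 19
  65 - 55 = 10
  76 - 65 = 11
  84 - 76 = 8
  91 - 84 = 7
  100 - 91 = 9


Delta encoded: [14, 1, 21, 19, 10, 11, 8, 7, 9]


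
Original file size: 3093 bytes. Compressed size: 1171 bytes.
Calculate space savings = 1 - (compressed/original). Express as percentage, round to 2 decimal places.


ratio = compressed/original = 1171/3093 = 0.378597
savings = 1 - ratio = 1 - 0.378597 = 0.621403
as a percentage: 0.621403 * 100 = 62.14%

Space savings = 1 - 1171/3093 = 62.14%


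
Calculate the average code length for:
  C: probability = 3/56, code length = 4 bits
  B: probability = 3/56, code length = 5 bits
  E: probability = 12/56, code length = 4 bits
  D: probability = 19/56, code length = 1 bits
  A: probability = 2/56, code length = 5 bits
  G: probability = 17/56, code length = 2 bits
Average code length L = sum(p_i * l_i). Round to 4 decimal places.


Weighted contributions p_i * l_i:
  C: (3/56) * 4 = 12/56
  B: (3/56) * 5 = 15/56
  E: (12/56) * 4 = 48/56
  D: (19/56) * 1 = 19/56
  A: (2/56) * 5 = 10/56
  G: (17/56) * 2 = 34/56
Sum = (12 + 15 + 48 + 19 + 10 + 34)/56 = 138/56

L = 138/56 = 2.4643 bits/symbol


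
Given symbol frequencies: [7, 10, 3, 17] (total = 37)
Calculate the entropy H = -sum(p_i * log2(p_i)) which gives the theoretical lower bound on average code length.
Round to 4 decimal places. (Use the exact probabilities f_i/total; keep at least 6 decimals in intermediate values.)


Per-symbol terms -p_i * log2(p_i) with p_i = f_i/37:
  p = 7/37 = 0.189189: log2(p) = -2.402098, -p*log2(p) = 0.454451
  p = 10/37 = 0.270270: log2(p) = -1.887525, -p*log2(p) = 0.510142
  p = 3/37 = 0.081081: log2(p) = -3.624491, -p*log2(p) = 0.293878
  p = 17/37 = 0.459459: log2(p) = -1.121991, -p*log2(p) = 0.515509
H = 0.454451 + 0.510142 + 0.293878 + 0.515509 = 1.773980

H = 1.774 bits/symbol
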